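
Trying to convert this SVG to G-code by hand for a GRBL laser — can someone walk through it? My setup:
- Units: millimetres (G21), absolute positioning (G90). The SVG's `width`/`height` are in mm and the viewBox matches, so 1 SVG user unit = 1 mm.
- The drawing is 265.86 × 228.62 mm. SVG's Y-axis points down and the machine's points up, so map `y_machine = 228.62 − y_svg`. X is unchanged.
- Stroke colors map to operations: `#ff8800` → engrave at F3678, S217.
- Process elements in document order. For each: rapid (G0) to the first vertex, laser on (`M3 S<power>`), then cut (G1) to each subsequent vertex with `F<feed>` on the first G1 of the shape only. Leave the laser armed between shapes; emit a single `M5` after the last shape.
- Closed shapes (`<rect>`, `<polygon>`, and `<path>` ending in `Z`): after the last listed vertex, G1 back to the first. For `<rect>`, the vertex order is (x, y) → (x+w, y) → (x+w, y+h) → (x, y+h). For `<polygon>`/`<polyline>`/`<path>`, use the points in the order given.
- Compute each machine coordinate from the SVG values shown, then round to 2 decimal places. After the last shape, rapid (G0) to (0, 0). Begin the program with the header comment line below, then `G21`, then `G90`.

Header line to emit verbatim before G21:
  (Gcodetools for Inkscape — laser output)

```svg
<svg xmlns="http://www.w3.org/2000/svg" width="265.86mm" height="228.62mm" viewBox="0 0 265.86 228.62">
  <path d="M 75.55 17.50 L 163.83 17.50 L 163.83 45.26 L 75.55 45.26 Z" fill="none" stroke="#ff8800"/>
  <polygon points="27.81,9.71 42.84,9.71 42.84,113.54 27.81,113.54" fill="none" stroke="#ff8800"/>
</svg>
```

(Gcodetools for Inkscape — laser output)
G21
G90
G0 X75.55 Y211.12
M3 S217
G1 X163.83 Y211.12 F3678
G1 X163.83 Y183.36
G1 X75.55 Y183.36
G1 X75.55 Y211.12
G0 X27.81 Y218.91
M3 S217
G1 X42.84 Y218.91 F3678
G1 X42.84 Y115.08
G1 X27.81 Y115.08
G1 X27.81 Y218.91
M5
G0 X0.00 Y0.00

Since the viewBox matches the mm dimensions, user units are millimetres directly. The only transform is the Y-flip y_m = 228.62 − y_svg.

Shape 1 is a rectangle drawn with `<path>`. Its stroke #ff8800 means engrave at S217, F3678. After flipping Y the toolpath is (75.55,211.12) → (163.83,211.12) → (163.83,183.36) → (75.55,183.36) → (75.55,211.12), returning to the start.

Shape 2 is a rectangle drawn with `<polygon>`. Its stroke #ff8800 means engrave at S217, F3678. After flipping Y the toolpath is (27.81,218.91) → (42.84,218.91) → (42.84,115.08) → (27.81,115.08) → (27.81,218.91), returning to the start.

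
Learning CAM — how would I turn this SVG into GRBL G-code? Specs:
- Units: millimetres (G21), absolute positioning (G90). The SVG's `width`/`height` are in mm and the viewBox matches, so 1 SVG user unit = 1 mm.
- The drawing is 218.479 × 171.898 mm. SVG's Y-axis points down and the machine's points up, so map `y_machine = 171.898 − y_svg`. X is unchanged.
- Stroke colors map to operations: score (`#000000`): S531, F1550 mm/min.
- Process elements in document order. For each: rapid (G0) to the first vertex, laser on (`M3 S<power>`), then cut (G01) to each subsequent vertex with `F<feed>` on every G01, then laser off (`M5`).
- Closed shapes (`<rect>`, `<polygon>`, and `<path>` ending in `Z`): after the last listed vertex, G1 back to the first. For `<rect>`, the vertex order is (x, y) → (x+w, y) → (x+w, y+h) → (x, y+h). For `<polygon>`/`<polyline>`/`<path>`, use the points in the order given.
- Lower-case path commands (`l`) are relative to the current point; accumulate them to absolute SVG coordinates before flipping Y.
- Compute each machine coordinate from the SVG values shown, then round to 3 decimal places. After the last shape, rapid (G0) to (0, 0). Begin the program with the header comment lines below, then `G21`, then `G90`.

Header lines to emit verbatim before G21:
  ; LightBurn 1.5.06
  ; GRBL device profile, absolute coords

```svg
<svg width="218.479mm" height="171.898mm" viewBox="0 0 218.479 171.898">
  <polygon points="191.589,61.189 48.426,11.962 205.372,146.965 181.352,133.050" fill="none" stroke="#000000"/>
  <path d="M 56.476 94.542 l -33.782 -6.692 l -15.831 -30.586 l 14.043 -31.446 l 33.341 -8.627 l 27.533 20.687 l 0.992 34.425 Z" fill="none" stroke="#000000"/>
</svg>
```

; LightBurn 1.5.06
; GRBL device profile, absolute coords
G21
G90
G0 X191.589 Y110.709
M3 S531
G01 X48.426 Y159.936 F1550
G01 X205.372 Y24.933 F1550
G01 X181.352 Y38.848 F1550
G01 X191.589 Y110.709 F1550
M5
G0 X56.476 Y77.356
M3 S531
G01 X22.694 Y84.048 F1550
G01 X6.863 Y114.634 F1550
G01 X20.906 Y146.080 F1550
G01 X54.247 Y154.707 F1550
G01 X81.780 Y134.020 F1550
G01 X82.772 Y99.595 F1550
G01 X56.476 Y77.356 F1550
M5
G0 X0.000 Y0.000

viewBox `0 0 218.479 171.898` with mm width/height → 1 unit = 1 mm. Flip: y_m = 171.898 − y_svg.

**Shape 1** — `<polygon>` closed polygon, stroke `#000000` → score (S531, F1550). Machine vertices: (191.589,110.709) → (48.426,159.936) → (205.372,24.933) → (181.352,38.848) → (191.589,110.709). Closed: final G1 returns to the first vertex.

**Shape 2** — `<path>` regular polygon, stroke `#000000` → score (S531, F1550). Machine vertices: (56.476,77.356) → (22.694,84.048) → (6.863,114.634) → (20.906,146.080) → (54.247,154.707) → (81.780,134.020) → (82.772,99.595) → (56.476,77.356). Closed: final G1 returns to the first vertex.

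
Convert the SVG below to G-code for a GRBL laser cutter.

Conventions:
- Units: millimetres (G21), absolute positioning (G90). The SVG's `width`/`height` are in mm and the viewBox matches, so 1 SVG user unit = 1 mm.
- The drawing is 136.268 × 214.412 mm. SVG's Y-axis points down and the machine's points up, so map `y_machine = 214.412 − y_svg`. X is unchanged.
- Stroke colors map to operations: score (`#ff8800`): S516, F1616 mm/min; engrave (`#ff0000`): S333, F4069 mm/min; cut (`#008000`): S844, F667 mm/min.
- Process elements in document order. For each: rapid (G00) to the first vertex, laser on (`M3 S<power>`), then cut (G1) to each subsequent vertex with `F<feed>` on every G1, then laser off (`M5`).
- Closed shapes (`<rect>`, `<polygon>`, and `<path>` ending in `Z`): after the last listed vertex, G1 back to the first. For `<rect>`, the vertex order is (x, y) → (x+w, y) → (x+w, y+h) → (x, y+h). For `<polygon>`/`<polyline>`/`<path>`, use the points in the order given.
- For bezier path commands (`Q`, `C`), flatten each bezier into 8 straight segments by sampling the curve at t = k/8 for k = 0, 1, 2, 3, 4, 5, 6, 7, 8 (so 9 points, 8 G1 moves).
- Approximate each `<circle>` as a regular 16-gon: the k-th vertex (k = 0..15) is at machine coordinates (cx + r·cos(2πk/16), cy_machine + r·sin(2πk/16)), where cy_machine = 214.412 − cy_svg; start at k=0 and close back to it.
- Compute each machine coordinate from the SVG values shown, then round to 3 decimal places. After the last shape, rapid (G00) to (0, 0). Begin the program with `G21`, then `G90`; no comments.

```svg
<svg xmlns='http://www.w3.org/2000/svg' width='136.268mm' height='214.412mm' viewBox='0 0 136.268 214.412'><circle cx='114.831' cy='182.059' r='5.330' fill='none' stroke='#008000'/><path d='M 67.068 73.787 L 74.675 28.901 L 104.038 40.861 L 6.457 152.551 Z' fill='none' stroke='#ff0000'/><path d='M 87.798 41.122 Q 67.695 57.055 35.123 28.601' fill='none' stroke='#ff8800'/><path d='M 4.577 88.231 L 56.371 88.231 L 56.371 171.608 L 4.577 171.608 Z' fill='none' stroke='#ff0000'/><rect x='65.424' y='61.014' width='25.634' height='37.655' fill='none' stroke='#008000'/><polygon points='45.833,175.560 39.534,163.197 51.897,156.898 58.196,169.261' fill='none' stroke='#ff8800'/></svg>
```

G21
G90
G00 X120.161 Y32.353
M3 S844
G1 X119.755 Y34.393 F667
G1 X118.600 Y36.122 F667
G1 X116.871 Y37.277 F667
G1 X114.831 Y37.683 F667
G1 X112.791 Y37.277 F667
G1 X111.062 Y36.122 F667
G1 X109.907 Y34.393 F667
G1 X109.501 Y32.353 F667
G1 X109.907 Y30.313 F667
G1 X111.062 Y28.584 F667
G1 X112.791 Y27.429 F667
G1 X114.831 Y27.023 F667
G1 X116.871 Y27.429 F667
G1 X118.600 Y28.584 F667
G1 X119.755 Y30.313 F667
G1 X120.161 Y32.353 F667
M5
G00 X67.068 Y140.625
M3 S333
G1 X74.675 Y185.511 F4069
G1 X104.038 Y173.551 F4069
G1 X6.457 Y61.861 F4069
G1 X67.068 Y140.625 F4069
M5
G00 X87.798 Y173.290
M3 S516
G1 X82.577 Y170.000 F1616
G1 X76.967 Y168.098 F1616
G1 X70.967 Y167.582 F1616
G1 X64.578 Y168.454 F1616
G1 X57.799 Y170.712 F1616
G1 X50.630 Y174.358 F1616
G1 X43.071 Y179.391 F1616
G1 X35.123 Y185.811 F1616
M5
G00 X4.577 Y126.181
M3 S333
G1 X56.371 Y126.181 F4069
G1 X56.371 Y42.804 F4069
G1 X4.577 Y42.804 F4069
G1 X4.577 Y126.181 F4069
M5
G00 X65.424 Y153.398
M3 S844
G1 X91.058 Y153.398 F667
G1 X91.058 Y115.743 F667
G1 X65.424 Y115.743 F667
G1 X65.424 Y153.398 F667
M5
G00 X45.833 Y38.852
M3 S516
G1 X39.534 Y51.215 F1616
G1 X51.897 Y57.514 F1616
G1 X58.196 Y45.151 F1616
G1 X45.833 Y38.852 F1616
M5
G00 X0.000 Y0.000

1 u = 1 mm; y_m = 214.412 − y.

[1] `<circle>` circle, #008000→cut S844 F667: (120.161,32.353) → (119.755,34.393) → (118.600,36.122) → (116.871,37.277) → (114.831,37.683) → (112.791,37.277) → (111.062,36.122) → (109.907,34.393) → (109.501,32.353) → (109.907,30.313) → (111.062,28.584) → (112.791,27.429) → (114.831,27.023) → (116.871,27.429) → (118.600,28.584) → (119.755,30.313) → (120.161,32.353) (closed)

[2] `<path>` closed polygon, #ff0000→engrave S333 F4069: (67.068,140.625) → (74.675,185.511) → (104.038,173.551) → (6.457,61.861) → (67.068,140.625) (closed)

[3] `<path>` quadratic bezier, #ff8800→score S516 F1616: (87.798,173.290) → (82.577,170.000) → (76.967,168.098) → (70.967,167.582) → (64.578,168.454) → (57.799,170.712) → (50.630,174.358) → (43.071,179.391) → (35.123,185.811)

[4] `<path>` rectangle, #ff0000→engrave S333 F4069: (4.577,126.181) → (56.371,126.181) → (56.371,42.804) → (4.577,42.804) → (4.577,126.181) (closed)

[5] `<rect>` rectangle, #008000→cut S844 F667: (65.424,153.398) → (91.058,153.398) → (91.058,115.743) → (65.424,115.743) → (65.424,153.398) (closed)

[6] `<polygon>` regular polygon, #ff8800→score S516 F1616: (45.833,38.852) → (39.534,51.215) → (51.897,57.514) → (58.196,45.151) → (45.833,38.852) (closed)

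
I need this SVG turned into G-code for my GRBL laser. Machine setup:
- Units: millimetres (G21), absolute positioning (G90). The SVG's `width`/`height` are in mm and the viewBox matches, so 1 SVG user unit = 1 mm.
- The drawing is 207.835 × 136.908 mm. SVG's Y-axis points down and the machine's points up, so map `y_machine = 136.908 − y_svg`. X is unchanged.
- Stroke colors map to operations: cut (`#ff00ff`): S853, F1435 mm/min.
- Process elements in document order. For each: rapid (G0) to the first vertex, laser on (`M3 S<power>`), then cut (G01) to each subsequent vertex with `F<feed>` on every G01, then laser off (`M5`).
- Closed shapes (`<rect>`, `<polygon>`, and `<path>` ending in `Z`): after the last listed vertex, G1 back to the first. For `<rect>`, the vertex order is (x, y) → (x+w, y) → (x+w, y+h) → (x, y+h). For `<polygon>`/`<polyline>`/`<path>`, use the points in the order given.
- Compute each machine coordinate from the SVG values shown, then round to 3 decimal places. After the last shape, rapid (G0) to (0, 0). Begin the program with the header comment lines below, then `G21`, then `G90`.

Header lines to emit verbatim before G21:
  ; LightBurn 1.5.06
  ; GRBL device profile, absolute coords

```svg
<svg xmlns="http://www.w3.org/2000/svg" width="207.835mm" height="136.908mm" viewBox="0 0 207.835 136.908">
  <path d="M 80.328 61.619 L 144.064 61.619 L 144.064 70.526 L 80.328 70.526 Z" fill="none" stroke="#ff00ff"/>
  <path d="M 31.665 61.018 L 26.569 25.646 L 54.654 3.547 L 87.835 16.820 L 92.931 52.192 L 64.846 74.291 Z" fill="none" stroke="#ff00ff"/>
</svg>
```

viewBox `0 0 207.835 136.908` with mm width/height → 1 unit = 1 mm. Flip: y_m = 136.908 − y_svg.

**Shape 1** — `<path>` rectangle, stroke `#ff00ff` → cut (S853, F1435). Machine vertices: (80.328,75.289) → (144.064,75.289) → (144.064,66.382) → (80.328,66.382) → (80.328,75.289). Closed: final G1 returns to the first vertex.

**Shape 2** — `<path>` regular polygon, stroke `#ff00ff` → cut (S853, F1435). Machine vertices: (31.665,75.890) → (26.569,111.262) → (54.654,133.361) → (87.835,120.088) → (92.931,84.716) → (64.846,62.617) → (31.665,75.890). Closed: final G1 returns to the first vertex.

; LightBurn 1.5.06
; GRBL device profile, absolute coords
G21
G90
G0 X80.328 Y75.289
M3 S853
G01 X144.064 Y75.289 F1435
G01 X144.064 Y66.382 F1435
G01 X80.328 Y66.382 F1435
G01 X80.328 Y75.289 F1435
M5
G0 X31.665 Y75.890
M3 S853
G01 X26.569 Y111.262 F1435
G01 X54.654 Y133.361 F1435
G01 X87.835 Y120.088 F1435
G01 X92.931 Y84.716 F1435
G01 X64.846 Y62.617 F1435
G01 X31.665 Y75.890 F1435
M5
G0 X0.000 Y0.000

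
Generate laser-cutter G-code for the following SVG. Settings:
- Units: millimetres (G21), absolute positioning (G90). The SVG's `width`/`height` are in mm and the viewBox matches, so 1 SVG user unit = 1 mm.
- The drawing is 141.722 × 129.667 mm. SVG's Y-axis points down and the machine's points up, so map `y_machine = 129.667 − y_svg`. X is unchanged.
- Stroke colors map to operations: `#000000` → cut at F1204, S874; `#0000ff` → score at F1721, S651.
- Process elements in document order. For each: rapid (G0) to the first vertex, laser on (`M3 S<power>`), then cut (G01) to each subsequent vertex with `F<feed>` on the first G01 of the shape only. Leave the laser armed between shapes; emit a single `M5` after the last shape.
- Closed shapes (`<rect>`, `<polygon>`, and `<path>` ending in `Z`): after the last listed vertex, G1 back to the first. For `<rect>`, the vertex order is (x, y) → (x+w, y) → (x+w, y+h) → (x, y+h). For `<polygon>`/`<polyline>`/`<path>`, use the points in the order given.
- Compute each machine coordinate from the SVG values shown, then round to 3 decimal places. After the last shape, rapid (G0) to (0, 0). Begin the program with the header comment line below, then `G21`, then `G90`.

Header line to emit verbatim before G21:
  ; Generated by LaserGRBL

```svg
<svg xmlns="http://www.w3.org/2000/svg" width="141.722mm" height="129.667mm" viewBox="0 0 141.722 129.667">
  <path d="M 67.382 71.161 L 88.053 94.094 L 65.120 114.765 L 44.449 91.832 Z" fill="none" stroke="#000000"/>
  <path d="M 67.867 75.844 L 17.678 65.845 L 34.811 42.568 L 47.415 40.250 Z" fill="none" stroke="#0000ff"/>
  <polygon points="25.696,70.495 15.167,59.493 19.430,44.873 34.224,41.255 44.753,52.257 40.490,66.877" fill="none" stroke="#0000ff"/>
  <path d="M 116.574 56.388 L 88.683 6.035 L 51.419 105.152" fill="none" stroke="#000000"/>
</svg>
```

Since the viewBox matches the mm dimensions, user units are millimetres directly. The only transform is the Y-flip y_m = 129.667 − y_svg.

Shape 1 is a regular polygon drawn with `<path>`. Its stroke #000000 means cut at S874, F1204. After flipping Y the toolpath is (67.382,58.506) → (88.053,35.573) → (65.120,14.902) → (44.449,37.835) → (67.382,58.506), returning to the start.

Shape 2 is a closed polygon drawn with `<path>`. Its stroke #0000ff means score at S651, F1721. After flipping Y the toolpath is (67.867,53.823) → (17.678,63.822) → (34.811,87.099) → (47.415,89.417) → (67.867,53.823), returning to the start.

Shape 3 is a regular polygon drawn with `<polygon>`. Its stroke #0000ff means score at S651, F1721. After flipping Y the toolpath is (25.696,59.172) → (15.167,70.174) → (19.430,84.794) → (34.224,88.412) → (44.753,77.410) → (40.490,62.790) → (25.696,59.172), returning to the start.

Shape 4 is a open polyline drawn with `<path>`. Its stroke #000000 means cut at S874, F1204. After flipping Y the toolpath is (116.574,73.279) → (88.683,123.632) → (51.419,24.515).

; Generated by LaserGRBL
G21
G90
G0 X67.382 Y58.506
M3 S874
G01 X88.053 Y35.573 F1204
G01 X65.120 Y14.902
G01 X44.449 Y37.835
G01 X67.382 Y58.506
G0 X67.867 Y53.823
M3 S651
G01 X17.678 Y63.822 F1721
G01 X34.811 Y87.099
G01 X47.415 Y89.417
G01 X67.867 Y53.823
G0 X25.696 Y59.172
M3 S651
G01 X15.167 Y70.174 F1721
G01 X19.430 Y84.794
G01 X34.224 Y88.412
G01 X44.753 Y77.410
G01 X40.490 Y62.790
G01 X25.696 Y59.172
G0 X116.574 Y73.279
M3 S874
G01 X88.683 Y123.632 F1204
G01 X51.419 Y24.515
M5
G0 X0.000 Y0.000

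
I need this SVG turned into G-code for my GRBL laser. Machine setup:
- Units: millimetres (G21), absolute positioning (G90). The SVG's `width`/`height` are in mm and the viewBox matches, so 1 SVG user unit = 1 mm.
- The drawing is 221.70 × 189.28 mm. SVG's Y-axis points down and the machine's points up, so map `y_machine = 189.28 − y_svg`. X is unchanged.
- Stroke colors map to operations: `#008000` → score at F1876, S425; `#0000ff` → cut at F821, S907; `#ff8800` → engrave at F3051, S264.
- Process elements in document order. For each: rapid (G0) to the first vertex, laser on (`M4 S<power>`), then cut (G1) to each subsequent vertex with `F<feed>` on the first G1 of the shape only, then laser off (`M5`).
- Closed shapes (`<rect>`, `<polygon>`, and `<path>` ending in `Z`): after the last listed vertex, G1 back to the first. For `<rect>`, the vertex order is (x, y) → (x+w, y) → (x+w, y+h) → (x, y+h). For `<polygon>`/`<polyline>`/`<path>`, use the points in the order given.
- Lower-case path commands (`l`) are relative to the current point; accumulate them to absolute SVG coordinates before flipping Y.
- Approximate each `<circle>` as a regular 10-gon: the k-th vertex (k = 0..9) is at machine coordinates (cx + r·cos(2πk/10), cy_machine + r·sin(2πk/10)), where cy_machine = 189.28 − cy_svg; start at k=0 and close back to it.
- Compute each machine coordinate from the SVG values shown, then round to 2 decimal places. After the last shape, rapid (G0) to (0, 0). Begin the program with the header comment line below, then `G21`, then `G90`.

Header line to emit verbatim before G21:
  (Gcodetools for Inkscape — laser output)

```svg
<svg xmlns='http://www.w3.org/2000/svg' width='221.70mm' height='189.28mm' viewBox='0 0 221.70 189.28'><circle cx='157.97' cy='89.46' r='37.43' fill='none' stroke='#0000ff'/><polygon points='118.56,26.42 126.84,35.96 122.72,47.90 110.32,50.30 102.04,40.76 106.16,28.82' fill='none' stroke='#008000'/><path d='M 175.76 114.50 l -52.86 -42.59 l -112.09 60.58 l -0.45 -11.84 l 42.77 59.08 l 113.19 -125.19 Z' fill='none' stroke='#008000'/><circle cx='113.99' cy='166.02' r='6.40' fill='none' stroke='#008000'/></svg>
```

(Gcodetools for Inkscape — laser output)
G21
G90
G0 X195.40 Y99.82
M4 S907
G1 X188.25 Y121.82 F821
G1 X169.54 Y135.42
G1 X146.40 Y135.42
G1 X127.69 Y121.82
G1 X120.54 Y99.82
G1 X127.69 Y77.82
G1 X146.40 Y64.22
G1 X169.54 Y64.22
G1 X188.25 Y77.82
G1 X195.40 Y99.82
M5
G0 X118.56 Y162.86
M4 S425
G1 X126.84 Y153.32 F1876
G1 X122.72 Y141.38
G1 X110.32 Y138.98
G1 X102.04 Y148.52
G1 X106.16 Y160.46
G1 X118.56 Y162.86
M5
G0 X175.76 Y74.78
M4 S425
G1 X122.90 Y117.37 F1876
G1 X10.81 Y56.79
G1 X10.36 Y68.63
G1 X53.13 Y9.55
G1 X166.32 Y134.74
G1 X175.76 Y74.78
M5
G0 X120.39 Y23.26
M4 S425
G1 X119.17 Y27.02 F1876
G1 X115.97 Y29.35
G1 X112.01 Y29.35
G1 X108.81 Y27.02
G1 X107.59 Y23.26
G1 X108.81 Y19.50
G1 X112.01 Y17.17
G1 X115.97 Y17.17
G1 X119.17 Y19.50
G1 X120.39 Y23.26
M5
G0 X0.00 Y0.00

viewBox `0 0 221.70 189.28` with mm width/height → 1 unit = 1 mm. Flip: y_m = 189.28 − y_svg.

**Shape 1** — `<circle>` circle, stroke `#0000ff` → cut (S907, F821). Machine vertices: (195.40,99.82) → (188.25,121.82) → (169.54,135.42) → (146.40,135.42) → (127.69,121.82) → (120.54,99.82) → (127.69,77.82) → (146.40,64.22) → (169.54,64.22) → (188.25,77.82) → (195.40,99.82). Closed: final G1 returns to the first vertex.

**Shape 2** — `<polygon>` regular polygon, stroke `#008000` → score (S425, F1876). Machine vertices: (118.56,162.86) → (126.84,153.32) → (122.72,141.38) → (110.32,138.98) → (102.04,148.52) → (106.16,160.46) → (118.56,162.86). Closed: final G1 returns to the first vertex.

**Shape 3** — `<path>` closed polygon, stroke `#008000` → score (S425, F1876). Machine vertices: (175.76,74.78) → (122.90,117.37) → (10.81,56.79) → (10.36,68.63) → (53.13,9.55) → (166.32,134.74) → (175.76,74.78). Closed: final G1 returns to the first vertex.

**Shape 4** — `<circle>` circle, stroke `#008000` → score (S425, F1876). Machine vertices: (120.39,23.26) → (119.17,27.02) → (115.97,29.35) → (112.01,29.35) → (108.81,27.02) → (107.59,23.26) → (108.81,19.50) → (112.01,17.17) → (115.97,17.17) → (119.17,19.50) → (120.39,23.26). Closed: final G1 returns to the first vertex.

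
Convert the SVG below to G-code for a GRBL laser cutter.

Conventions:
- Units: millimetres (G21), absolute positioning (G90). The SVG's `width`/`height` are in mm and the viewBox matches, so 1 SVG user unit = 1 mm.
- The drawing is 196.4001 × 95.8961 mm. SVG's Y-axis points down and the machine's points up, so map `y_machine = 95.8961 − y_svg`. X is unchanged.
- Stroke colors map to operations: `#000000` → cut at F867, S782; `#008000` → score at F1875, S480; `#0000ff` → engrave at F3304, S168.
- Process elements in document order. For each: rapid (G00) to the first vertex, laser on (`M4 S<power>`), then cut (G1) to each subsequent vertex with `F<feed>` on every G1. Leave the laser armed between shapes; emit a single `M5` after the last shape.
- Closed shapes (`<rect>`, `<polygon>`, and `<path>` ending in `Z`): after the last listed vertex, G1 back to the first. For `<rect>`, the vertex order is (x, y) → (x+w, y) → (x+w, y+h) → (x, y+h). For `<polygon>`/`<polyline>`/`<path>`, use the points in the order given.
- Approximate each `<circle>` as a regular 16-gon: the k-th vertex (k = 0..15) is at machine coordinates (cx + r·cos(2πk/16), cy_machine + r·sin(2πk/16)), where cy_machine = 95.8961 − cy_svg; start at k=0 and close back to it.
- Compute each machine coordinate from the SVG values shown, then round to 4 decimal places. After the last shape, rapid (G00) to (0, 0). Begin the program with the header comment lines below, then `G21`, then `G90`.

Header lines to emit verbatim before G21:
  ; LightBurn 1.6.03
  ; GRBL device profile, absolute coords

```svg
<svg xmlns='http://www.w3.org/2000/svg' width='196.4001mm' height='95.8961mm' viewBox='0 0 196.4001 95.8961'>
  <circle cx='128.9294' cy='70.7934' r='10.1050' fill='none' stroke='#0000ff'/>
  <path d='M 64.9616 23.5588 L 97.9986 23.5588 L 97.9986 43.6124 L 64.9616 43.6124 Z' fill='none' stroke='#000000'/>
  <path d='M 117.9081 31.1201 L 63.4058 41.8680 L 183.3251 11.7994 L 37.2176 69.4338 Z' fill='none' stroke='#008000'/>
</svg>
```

viewBox `0 0 196.4001 95.8961` with mm width/height → 1 unit = 1 mm. Flip: y_m = 95.8961 − y_svg.

**Shape 1** — `<circle>` circle, stroke `#0000ff` → engrave (S168, F3304). Machine vertices: (139.0344,25.1027) → (138.2652,28.9697) → (136.0747,32.2480) → (132.7964,34.4385) → (128.9294,35.2077) → (125.0624,34.4385) → (121.7841,32.2480) → (119.5936,28.9697) → (118.8244,25.1027) → (119.5936,21.2357) → (121.7841,17.9574) → (125.0624,15.7669) → (128.9294,14.9977) → (132.7964,15.7669) → (136.0747,17.9574) → (138.2652,21.2357) → (139.0344,25.1027). Closed: final G1 returns to the first vertex.

**Shape 2** — `<path>` rectangle, stroke `#000000` → cut (S782, F867). Machine vertices: (64.9616,72.3373) → (97.9986,72.3373) → (97.9986,52.2837) → (64.9616,52.2837) → (64.9616,72.3373). Closed: final G1 returns to the first vertex.

**Shape 3** — `<path>` closed polygon, stroke `#008000` → score (S480, F1875). Machine vertices: (117.9081,64.7760) → (63.4058,54.0281) → (183.3251,84.0967) → (37.2176,26.4623) → (117.9081,64.7760). Closed: final G1 returns to the first vertex.

; LightBurn 1.6.03
; GRBL device profile, absolute coords
G21
G90
G00 X139.0344 Y25.1027
M4 S168
G1 X138.2652 Y28.9697 F3304
G1 X136.0747 Y32.2480 F3304
G1 X132.7964 Y34.4385 F3304
G1 X128.9294 Y35.2077 F3304
G1 X125.0624 Y34.4385 F3304
G1 X121.7841 Y32.2480 F3304
G1 X119.5936 Y28.9697 F3304
G1 X118.8244 Y25.1027 F3304
G1 X119.5936 Y21.2357 F3304
G1 X121.7841 Y17.9574 F3304
G1 X125.0624 Y15.7669 F3304
G1 X128.9294 Y14.9977 F3304
G1 X132.7964 Y15.7669 F3304
G1 X136.0747 Y17.9574 F3304
G1 X138.2652 Y21.2357 F3304
G1 X139.0344 Y25.1027 F3304
G00 X64.9616 Y72.3373
M4 S782
G1 X97.9986 Y72.3373 F867
G1 X97.9986 Y52.2837 F867
G1 X64.9616 Y52.2837 F867
G1 X64.9616 Y72.3373 F867
G00 X117.9081 Y64.7760
M4 S480
G1 X63.4058 Y54.0281 F1875
G1 X183.3251 Y84.0967 F1875
G1 X37.2176 Y26.4623 F1875
G1 X117.9081 Y64.7760 F1875
M5
G00 X0.0000 Y0.0000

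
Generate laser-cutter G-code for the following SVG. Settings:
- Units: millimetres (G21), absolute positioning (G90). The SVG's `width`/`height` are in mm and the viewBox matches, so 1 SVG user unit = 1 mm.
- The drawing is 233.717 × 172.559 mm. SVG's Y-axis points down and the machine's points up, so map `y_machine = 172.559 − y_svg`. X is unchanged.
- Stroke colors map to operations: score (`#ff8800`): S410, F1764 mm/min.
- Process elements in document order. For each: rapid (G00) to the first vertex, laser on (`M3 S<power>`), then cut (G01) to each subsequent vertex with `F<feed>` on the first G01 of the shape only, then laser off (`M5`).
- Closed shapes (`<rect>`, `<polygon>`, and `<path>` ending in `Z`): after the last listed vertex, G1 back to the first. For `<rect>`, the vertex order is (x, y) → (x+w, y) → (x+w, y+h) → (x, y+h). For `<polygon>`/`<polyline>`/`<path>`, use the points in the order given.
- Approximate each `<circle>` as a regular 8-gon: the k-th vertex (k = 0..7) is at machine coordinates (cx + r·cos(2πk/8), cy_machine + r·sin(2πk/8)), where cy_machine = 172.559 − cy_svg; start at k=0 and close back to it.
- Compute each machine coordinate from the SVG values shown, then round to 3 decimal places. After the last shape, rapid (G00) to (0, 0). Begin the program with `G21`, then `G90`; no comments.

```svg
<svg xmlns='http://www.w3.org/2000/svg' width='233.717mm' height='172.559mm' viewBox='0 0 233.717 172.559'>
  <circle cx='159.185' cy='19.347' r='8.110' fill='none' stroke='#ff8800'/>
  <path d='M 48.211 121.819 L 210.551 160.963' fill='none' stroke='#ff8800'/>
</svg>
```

G21
G90
G00 X167.295 Y153.212
M3 S410
G01 X164.920 Y158.947 F1764
G01 X159.185 Y161.322
G01 X153.450 Y158.947
G01 X151.075 Y153.212
G01 X153.450 Y147.477
G01 X159.185 Y145.102
G01 X164.920 Y147.477
G01 X167.295 Y153.212
M5
G00 X48.211 Y50.740
M3 S410
G01 X210.551 Y11.596 F1764
M5
G00 X0.000 Y0.000

viewBox `0 0 233.717 172.559` with mm width/height → 1 unit = 1 mm. Flip: y_m = 172.559 − y_svg.

**Shape 1** — `<circle>` circle, stroke `#ff8800` → score (S410, F1764). Machine vertices: (167.295,153.212) → (164.920,158.947) → (159.185,161.322) → (153.450,158.947) → (151.075,153.212) → (153.450,147.477) → (159.185,145.102) → (164.920,147.477) → (167.295,153.212). Closed: final G1 returns to the first vertex.

**Shape 2** — `<path>` line segment, stroke `#ff8800` → score (S410, F1764). Machine vertices: (48.211,50.740) → (210.551,11.596). Open path.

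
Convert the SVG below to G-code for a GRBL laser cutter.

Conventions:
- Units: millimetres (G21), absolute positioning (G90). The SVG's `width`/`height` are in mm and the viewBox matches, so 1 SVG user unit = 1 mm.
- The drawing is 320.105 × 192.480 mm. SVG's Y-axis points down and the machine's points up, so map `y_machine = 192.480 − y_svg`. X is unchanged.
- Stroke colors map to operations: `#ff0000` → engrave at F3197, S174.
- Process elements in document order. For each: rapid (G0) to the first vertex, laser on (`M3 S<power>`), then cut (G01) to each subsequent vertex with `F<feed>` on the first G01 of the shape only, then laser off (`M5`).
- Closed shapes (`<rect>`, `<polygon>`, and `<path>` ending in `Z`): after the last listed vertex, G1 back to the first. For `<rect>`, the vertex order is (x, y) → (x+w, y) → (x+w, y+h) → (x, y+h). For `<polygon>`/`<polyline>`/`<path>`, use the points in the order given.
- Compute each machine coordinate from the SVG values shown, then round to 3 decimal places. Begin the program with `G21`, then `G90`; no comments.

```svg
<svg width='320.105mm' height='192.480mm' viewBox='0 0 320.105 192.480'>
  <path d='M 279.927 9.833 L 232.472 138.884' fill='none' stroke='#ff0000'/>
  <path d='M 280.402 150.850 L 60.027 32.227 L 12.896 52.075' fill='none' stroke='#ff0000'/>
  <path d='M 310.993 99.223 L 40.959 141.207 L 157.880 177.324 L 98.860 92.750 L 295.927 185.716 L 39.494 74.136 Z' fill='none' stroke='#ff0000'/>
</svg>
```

G21
G90
G0 X279.927 Y182.647
M3 S174
G01 X232.472 Y53.596 F3197
M5
G0 X280.402 Y41.630
M3 S174
G01 X60.027 Y160.253 F3197
G01 X12.896 Y140.405
M5
G0 X310.993 Y93.257
M3 S174
G01 X40.959 Y51.273 F3197
G01 X157.880 Y15.156
G01 X98.860 Y99.730
G01 X295.927 Y6.764
G01 X39.494 Y118.344
G01 X310.993 Y93.257
M5

viewBox `0 0 320.105 192.480` with mm width/height → 1 unit = 1 mm. Flip: y_m = 192.480 − y_svg.

**Shape 1** — `<path>` line segment, stroke `#ff0000` → engrave (S174, F3197). Machine vertices: (279.927,182.647) → (232.472,53.596). Open path.

**Shape 2** — `<path>` open polyline, stroke `#ff0000` → engrave (S174, F3197). Machine vertices: (280.402,41.630) → (60.027,160.253) → (12.896,140.405). Open path.

**Shape 3** — `<path>` closed polygon, stroke `#ff0000` → engrave (S174, F3197). Machine vertices: (310.993,93.257) → (40.959,51.273) → (157.880,15.156) → (98.860,99.730) → (295.927,6.764) → (39.494,118.344) → (310.993,93.257). Closed: final G1 returns to the first vertex.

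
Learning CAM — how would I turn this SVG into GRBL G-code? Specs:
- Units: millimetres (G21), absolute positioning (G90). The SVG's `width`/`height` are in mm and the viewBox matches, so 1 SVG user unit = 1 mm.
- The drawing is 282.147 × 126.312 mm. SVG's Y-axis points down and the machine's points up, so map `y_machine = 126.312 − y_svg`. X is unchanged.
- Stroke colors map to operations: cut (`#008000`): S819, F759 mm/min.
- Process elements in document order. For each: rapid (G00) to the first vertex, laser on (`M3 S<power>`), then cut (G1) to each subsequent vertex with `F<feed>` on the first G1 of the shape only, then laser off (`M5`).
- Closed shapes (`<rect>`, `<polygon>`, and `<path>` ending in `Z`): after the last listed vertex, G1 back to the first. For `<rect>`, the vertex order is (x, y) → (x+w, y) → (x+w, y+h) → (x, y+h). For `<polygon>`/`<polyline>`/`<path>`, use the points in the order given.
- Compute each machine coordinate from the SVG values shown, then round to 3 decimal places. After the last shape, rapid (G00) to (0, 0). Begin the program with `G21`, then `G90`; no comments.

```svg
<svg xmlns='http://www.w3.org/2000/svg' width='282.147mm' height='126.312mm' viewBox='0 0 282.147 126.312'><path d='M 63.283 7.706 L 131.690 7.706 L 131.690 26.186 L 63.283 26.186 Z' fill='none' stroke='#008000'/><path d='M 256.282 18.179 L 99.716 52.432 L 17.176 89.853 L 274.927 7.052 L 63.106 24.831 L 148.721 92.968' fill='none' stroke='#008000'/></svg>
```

G21
G90
G00 X63.283 Y118.606
M3 S819
G1 X131.690 Y118.606 F759
G1 X131.690 Y100.126
G1 X63.283 Y100.126
G1 X63.283 Y118.606
M5
G00 X256.282 Y108.133
M3 S819
G1 X99.716 Y73.880 F759
G1 X17.176 Y36.459
G1 X274.927 Y119.260
G1 X63.106 Y101.481
G1 X148.721 Y33.344
M5
G00 X0.000 Y0.000

Since the viewBox matches the mm dimensions, user units are millimetres directly. The only transform is the Y-flip y_m = 126.312 − y_svg.

Shape 1 is a rectangle drawn with `<path>`. Its stroke #008000 means cut at S819, F759. After flipping Y the toolpath is (63.283,118.606) → (131.690,118.606) → (131.690,100.126) → (63.283,100.126) → (63.283,118.606), returning to the start.

Shape 2 is a open polyline drawn with `<path>`. Its stroke #008000 means cut at S819, F759. After flipping Y the toolpath is (256.282,108.133) → (99.716,73.880) → (17.176,36.459) → (274.927,119.260) → (63.106,101.481) → (148.721,33.344).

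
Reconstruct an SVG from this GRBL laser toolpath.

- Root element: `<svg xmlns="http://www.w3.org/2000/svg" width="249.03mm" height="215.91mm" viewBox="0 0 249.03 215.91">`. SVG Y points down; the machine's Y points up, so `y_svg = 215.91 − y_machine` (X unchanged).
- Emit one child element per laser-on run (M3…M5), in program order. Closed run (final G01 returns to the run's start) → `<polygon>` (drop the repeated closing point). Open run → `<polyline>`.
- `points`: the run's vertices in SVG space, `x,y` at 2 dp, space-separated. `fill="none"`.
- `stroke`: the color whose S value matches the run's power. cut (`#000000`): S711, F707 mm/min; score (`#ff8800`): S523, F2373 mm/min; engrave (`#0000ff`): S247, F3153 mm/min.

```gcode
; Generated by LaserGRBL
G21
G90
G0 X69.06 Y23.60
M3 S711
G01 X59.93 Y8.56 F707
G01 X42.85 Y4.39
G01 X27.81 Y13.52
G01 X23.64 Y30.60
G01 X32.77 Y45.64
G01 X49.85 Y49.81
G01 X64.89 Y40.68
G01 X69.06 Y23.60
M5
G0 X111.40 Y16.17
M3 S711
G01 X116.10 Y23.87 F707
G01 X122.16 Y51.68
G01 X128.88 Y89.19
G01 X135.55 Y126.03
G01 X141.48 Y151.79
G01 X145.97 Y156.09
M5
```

y_svg = 215.91 − y_m. Every run uses S711, so all elements get stroke `#000000` (cut).

[1] closed run; points: 69.06,192.31 59.93,207.35 42.85,211.52 27.81,202.39 23.64,185.31 32.77,170.27 49.85,166.10 64.89,175.23

[2] open run; points: 111.40,199.74 116.10,192.04 122.16,164.23 128.88,126.72 135.55,89.88 141.48,64.12 145.97,59.82

<svg xmlns="http://www.w3.org/2000/svg" width="249.03mm" height="215.91mm" viewBox="0 0 249.03 215.91">
  <polygon points="69.06,192.31 59.93,207.35 42.85,211.52 27.81,202.39 23.64,185.31 32.77,170.27 49.85,166.10 64.89,175.23" fill="none" stroke="#000000"/>
  <polyline points="111.40,199.74 116.10,192.04 122.16,164.23 128.88,126.72 135.55,89.88 141.48,64.12 145.97,59.82" fill="none" stroke="#000000"/>
</svg>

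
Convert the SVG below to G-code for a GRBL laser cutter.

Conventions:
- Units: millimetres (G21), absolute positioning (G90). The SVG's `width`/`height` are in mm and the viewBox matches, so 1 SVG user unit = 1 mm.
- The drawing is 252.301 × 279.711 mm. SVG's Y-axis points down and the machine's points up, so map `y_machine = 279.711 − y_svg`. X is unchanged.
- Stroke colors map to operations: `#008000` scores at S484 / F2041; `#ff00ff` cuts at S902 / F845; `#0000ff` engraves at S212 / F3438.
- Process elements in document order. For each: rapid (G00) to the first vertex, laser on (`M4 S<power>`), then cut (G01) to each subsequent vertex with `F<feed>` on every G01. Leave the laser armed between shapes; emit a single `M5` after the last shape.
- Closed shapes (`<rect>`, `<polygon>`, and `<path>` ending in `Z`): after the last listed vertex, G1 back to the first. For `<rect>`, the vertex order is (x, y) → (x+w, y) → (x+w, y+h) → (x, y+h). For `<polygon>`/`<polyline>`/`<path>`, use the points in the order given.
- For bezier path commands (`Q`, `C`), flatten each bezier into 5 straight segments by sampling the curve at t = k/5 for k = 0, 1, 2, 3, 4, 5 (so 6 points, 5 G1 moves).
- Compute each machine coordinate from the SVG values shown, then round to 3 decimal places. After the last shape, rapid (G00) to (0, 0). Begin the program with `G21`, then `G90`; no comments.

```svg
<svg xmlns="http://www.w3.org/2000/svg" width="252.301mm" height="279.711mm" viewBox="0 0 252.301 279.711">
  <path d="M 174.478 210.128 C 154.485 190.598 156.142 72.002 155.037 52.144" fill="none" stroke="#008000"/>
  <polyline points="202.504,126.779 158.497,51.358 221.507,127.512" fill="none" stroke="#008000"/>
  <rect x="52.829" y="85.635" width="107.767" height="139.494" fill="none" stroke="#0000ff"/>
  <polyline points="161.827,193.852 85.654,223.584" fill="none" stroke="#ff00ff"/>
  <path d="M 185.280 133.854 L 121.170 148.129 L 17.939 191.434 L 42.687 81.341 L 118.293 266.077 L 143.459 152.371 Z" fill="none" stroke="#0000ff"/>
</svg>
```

G21
G90
G00 X174.478 Y69.583
M4 S484
G01 X164.885 Y91.606 F2041
G01 X159.316 Y127.911 F2041
G01 X156.600 Y169.003 F2041
G01 X155.564 Y205.386 F2041
G01 X155.037 Y227.567 F2041
G00 X202.504 Y152.932
M4 S484
G01 X158.497 Y228.353 F2041
G01 X221.507 Y152.199 F2041
G00 X52.829 Y194.076
M4 S212
G01 X160.596 Y194.076 F3438
G01 X160.596 Y54.582 F3438
G01 X52.829 Y54.582 F3438
G01 X52.829 Y194.076 F3438
G00 X161.827 Y85.859
M4 S902
G01 X85.654 Y56.127 F845
G00 X185.280 Y145.857
M4 S212
G01 X121.170 Y131.582 F3438
G01 X17.939 Y88.277 F3438
G01 X42.687 Y198.370 F3438
G01 X118.293 Y13.634 F3438
G01 X143.459 Y127.340 F3438
G01 X185.280 Y145.857 F3438
M5
G00 X0.000 Y0.000

viewBox `0 0 252.301 279.711` with mm width/height → 1 unit = 1 mm. Flip: y_m = 279.711 − y_svg.

**Shape 1** — `<path>` cubic bezier, stroke `#008000` → score (S484, F2041). Control points (SVG): P0=(174.478,210.128), P1=(154.485,190.598), P2=(156.142,72.002), P3=(155.037,52.144); sampled at t=k/5. Machine vertices: (174.478,69.583) → (164.885,91.606) → (159.316,127.911) → (156.600,169.003) → (155.564,205.386) → (155.037,227.567). Open path.

**Shape 2** — `<polyline>` open polyline, stroke `#008000` → score (S484, F2041). Machine vertices: (202.504,152.932) → (158.497,228.353) → (221.507,152.199). Open path.

**Shape 3** — `<rect>` rectangle, stroke `#0000ff` → engrave (S212, F3438). Machine vertices: (52.829,194.076) → (160.596,194.076) → (160.596,54.582) → (52.829,54.582) → (52.829,194.076). Closed: final G1 returns to the first vertex.

**Shape 4** — `<polyline>` line segment, stroke `#ff00ff` → cut (S902, F845). Machine vertices: (161.827,85.859) → (85.654,56.127). Open path.

**Shape 5** — `<path>` closed polygon, stroke `#0000ff` → engrave (S212, F3438). Machine vertices: (185.280,145.857) → (121.170,131.582) → (17.939,88.277) → (42.687,198.370) → (118.293,13.634) → (143.459,127.340) → (185.280,145.857). Closed: final G1 returns to the first vertex.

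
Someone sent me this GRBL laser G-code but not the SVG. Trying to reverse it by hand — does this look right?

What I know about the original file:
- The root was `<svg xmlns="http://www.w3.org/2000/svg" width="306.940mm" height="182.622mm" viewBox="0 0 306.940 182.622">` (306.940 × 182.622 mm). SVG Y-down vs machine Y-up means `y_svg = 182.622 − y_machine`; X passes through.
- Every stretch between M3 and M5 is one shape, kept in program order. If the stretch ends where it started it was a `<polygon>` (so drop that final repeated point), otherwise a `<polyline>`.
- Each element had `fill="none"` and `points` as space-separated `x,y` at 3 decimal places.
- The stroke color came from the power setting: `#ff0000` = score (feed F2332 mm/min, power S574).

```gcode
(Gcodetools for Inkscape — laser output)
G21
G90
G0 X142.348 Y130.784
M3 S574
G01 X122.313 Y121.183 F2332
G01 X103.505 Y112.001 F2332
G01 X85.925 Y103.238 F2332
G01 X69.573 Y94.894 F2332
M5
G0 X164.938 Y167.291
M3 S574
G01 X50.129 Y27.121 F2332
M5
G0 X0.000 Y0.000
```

<svg xmlns="http://www.w3.org/2000/svg" width="306.940mm" height="182.622mm" viewBox="0 0 306.940 182.622">
  <polyline points="142.348,51.838 122.313,61.439 103.505,70.621 85.925,79.384 69.573,87.728" fill="none" stroke="#ff0000"/>
  <polyline points="164.938,15.331 50.129,155.501" fill="none" stroke="#ff0000"/>
</svg>

Machine Y-up, SVG Y-down with viewBox height 182.622, so y_svg = 182.622 − y_machine; X carries over. Every run uses S574, so all elements get stroke `#ff0000` (score).

Run 1: The run is open, so emit a `<polyline>` with points (Y-flipped): 142.348,51.838 122.313,61.439 103.505,70.621 85.925,79.384 69.573,87.728.

Run 2: The run is open, so emit a `<polyline>` with points (Y-flipped): 164.938,15.331 50.129,155.501.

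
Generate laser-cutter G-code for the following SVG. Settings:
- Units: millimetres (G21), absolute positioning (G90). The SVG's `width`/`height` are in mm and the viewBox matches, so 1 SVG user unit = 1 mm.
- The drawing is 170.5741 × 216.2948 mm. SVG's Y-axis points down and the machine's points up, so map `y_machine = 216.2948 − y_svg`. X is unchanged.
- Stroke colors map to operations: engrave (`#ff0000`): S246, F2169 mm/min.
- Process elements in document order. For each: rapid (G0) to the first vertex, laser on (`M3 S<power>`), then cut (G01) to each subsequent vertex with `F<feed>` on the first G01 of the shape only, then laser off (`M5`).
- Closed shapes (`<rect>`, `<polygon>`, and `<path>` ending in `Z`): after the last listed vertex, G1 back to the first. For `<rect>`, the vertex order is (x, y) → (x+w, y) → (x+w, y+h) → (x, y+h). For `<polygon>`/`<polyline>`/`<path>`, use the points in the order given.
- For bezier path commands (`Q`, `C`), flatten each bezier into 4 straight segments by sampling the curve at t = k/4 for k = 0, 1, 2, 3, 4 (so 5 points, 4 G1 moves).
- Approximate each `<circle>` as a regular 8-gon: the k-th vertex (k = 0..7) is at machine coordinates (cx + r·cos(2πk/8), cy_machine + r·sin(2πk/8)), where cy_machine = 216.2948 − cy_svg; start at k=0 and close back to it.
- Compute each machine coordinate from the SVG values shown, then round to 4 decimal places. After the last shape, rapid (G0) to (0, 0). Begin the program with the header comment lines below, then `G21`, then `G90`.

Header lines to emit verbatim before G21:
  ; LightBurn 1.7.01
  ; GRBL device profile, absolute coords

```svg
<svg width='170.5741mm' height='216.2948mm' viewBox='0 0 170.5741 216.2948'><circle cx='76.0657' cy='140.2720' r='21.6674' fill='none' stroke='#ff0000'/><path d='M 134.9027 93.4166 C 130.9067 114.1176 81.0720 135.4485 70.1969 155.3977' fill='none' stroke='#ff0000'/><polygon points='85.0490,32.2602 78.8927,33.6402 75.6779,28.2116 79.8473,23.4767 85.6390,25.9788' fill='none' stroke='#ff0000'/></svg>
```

; LightBurn 1.7.01
; GRBL device profile, absolute coords
G21
G90
G0 X97.7331 Y76.0228
M3 S246
G01 X91.3869 Y91.3440 F2169
G01 X76.0657 Y97.6902
G01 X60.7445 Y91.3440
G01 X54.3983 Y76.0228
G01 X60.7445 Y60.7016
G01 X76.0657 Y54.3554
G01 X91.3869 Y60.7016
G01 X97.7331 Y76.0228
M5
G0 X134.9027 Y122.8782
M3 S246
G01 X124.6359 Y107.2658 F2169
G01 X105.1295 Y91.6057
G01 X84.3332 Y76.0866
G01 X70.1969 Y60.8971
M5
G0 X85.0490 Y184.0346
M3 S246
G01 X78.8927 Y182.6546 F2169
G01 X75.6779 Y188.0832
G01 X79.8473 Y192.8181
G01 X85.6390 Y190.3160
G01 X85.0490 Y184.0346
M5
G0 X0.0000 Y0.0000

Since the viewBox matches the mm dimensions, user units are millimetres directly. The only transform is the Y-flip y_m = 216.2948 − y_svg.

Shape 1 is a circle drawn with `<circle>`. Its stroke #ff0000 means engrave at S246, F2169. After flipping Y the toolpath is (97.7331,76.0228) → (91.3869,91.3440) → (76.0657,97.6902) → (60.7445,91.3440) → (54.3983,76.0228) → (60.7445,60.7016) → (76.0657,54.3554) → (91.3869,60.7016) → (97.7331,76.0228), returning to the start.

Shape 2 is a cubic bezier drawn with `<path>`. Its stroke #ff0000 means engrave at S246, F2169. After flipping Y the toolpath is (134.9027,122.8782) → (124.6359,107.2658) → (105.1295,91.6057) → (84.3332,76.0866) → (70.1969,60.8971).

Shape 3 is a regular polygon drawn with `<polygon>`. Its stroke #ff0000 means engrave at S246, F2169. After flipping Y the toolpath is (85.0490,184.0346) → (78.8927,182.6546) → (75.6779,188.0832) → (79.8473,192.8181) → (85.6390,190.3160) → (85.0490,184.0346), returning to the start.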